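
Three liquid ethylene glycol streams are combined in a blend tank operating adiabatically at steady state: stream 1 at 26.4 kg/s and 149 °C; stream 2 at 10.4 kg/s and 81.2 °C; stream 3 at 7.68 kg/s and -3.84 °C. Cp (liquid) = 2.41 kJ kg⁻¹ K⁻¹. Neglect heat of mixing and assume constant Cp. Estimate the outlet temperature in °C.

Adiabatic, steady state ⇒ Σ ṁᵢCp,ᵢ(T_out − Tᵢ) = 0
Σ ṁᵢCp,ᵢTᵢ = 26.4×2.41×149 + 10.4×2.41×81.2 + 7.68×2.41×-3.84 = 11444
Σ ṁᵢCp,ᵢ = 26.4×2.41 + 10.4×2.41 + 7.68×2.41 = 107.2
T_out = 11444 / 107.2 = 106.76 °C

T_out = 107 °C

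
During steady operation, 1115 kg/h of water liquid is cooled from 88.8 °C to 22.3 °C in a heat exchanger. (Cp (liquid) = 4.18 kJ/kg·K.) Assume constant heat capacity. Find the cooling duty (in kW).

Q = ṁ·Cp·ΔT = 1115 × 4.18 × (22.3 − 88.8) = -309940 kJ/h
Converting: 309940 / 3600 s = 86.093 kW

Q_c = 86.1 kW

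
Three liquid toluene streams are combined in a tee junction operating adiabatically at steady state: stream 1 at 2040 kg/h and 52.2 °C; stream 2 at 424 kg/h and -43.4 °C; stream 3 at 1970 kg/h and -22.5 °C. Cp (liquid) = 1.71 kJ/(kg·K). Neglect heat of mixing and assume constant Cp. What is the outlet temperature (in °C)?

T_out = 9.87 °C

Energy balance with Q = 0: Σ ṁᵢCp,ᵢ(T_out − Tᵢ) = 0
T_out = Σ ṁᵢCp,ᵢTᵢ / Σ ṁᵢCp,ᵢ
      = 74832 / 7582.1 = 9.8695 °C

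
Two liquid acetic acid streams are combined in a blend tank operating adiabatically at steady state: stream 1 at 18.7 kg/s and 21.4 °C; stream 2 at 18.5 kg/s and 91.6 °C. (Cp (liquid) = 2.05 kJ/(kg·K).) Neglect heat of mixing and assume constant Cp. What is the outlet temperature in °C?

T_out = 56.3 °C

Adiabatic, steady state ⇒ Σ ṁᵢCp,ᵢ(T_out − Tᵢ) = 0
T_out = Σ ṁᵢCp,ᵢTᵢ / Σ ṁᵢCp,ᵢ
      = 4294.3 / 76.26 = 56.311 °C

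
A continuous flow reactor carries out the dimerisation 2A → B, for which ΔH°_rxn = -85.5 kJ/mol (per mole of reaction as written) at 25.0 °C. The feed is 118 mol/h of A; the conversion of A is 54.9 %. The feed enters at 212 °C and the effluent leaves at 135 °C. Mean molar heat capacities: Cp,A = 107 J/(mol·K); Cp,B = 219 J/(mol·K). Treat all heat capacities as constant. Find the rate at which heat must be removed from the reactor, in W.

Q_out = 1030 W

Extent of reaction ξ = 0.549 × 118 / 2 = 32.391 mol/h
Reaction term: ξ·ΔH°_rxn = 32.391 × -85.5 = -2769.4 kJ/h
Sensible, feed 212→25 °C: -2361.1 kJ/h
Outlet flows (mol/h): A 53.218, B 32.391
Sensible, products 25→135 °C: 1406.7 kJ/h
Q = ΔH = -3723.8 kJ/h = -1.0344 kW
Heat removed = 1034.4 W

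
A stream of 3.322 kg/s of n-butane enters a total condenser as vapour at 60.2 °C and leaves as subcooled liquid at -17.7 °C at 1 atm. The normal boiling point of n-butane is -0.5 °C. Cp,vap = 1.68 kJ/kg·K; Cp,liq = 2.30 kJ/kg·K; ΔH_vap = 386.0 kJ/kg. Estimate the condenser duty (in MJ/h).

Q_c = 6310 MJ/h

vapour 60.2→-0.5 °C: -101.98 kJ/kg
condensation at -0.5 °C: -386 kJ/kg
liquid -0.5→-17.7 °C: -39.56 kJ/kg
Δh = -101.98 + -386 + -39.56 = -527.54 kJ/kg
Q = ṁ·Δh = 3.322 kg/s × -527.54 kJ/kg = -1752.5 kJ/s
|Q| = 1752.5 kW = 6308.9 MJ/h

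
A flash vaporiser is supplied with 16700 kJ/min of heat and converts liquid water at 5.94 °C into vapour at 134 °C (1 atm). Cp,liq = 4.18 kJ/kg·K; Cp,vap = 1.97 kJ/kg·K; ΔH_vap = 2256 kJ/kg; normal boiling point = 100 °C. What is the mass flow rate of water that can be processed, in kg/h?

ṁ = 369 kg/h

Δh = 4.18×(100−5.94) + 2256 + 1.97×(134−100) = 2716.2 kJ/kg
Q = 16700 kJ/min = 278.33 kJ/s = 1.002e+06 kJ/h
ṁ = Q/Δh = 1.002e+06 / 2716.2 = 368.9 kg/h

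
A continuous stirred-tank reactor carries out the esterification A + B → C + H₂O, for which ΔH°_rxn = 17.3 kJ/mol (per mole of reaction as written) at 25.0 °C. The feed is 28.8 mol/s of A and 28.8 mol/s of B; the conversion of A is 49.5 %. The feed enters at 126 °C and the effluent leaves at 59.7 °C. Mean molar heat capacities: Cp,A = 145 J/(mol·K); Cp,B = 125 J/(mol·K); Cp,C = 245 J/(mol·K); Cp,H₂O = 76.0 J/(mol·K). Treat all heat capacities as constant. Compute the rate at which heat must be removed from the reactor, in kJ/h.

Q_out = 877000 kJ/h

Extent of reaction ξ = 0.495 × 28.8 = 14.256 mol/s
Reaction term: ξ·ΔH°_rxn = 14.256 × 17.3 = 246.63 kJ/s
Sensible, feed 126→25 °C: -785.38 kJ/s
Outlet flows (mol/s): A 14.544, B 14.544, C 14.256, H₂O 14.256
Sensible, products 25→59.7 °C: 295.06 kJ/s
Q = ΔH = -243.69 kJ/s = -243.69 kW
Heat removed = 877290 kJ/h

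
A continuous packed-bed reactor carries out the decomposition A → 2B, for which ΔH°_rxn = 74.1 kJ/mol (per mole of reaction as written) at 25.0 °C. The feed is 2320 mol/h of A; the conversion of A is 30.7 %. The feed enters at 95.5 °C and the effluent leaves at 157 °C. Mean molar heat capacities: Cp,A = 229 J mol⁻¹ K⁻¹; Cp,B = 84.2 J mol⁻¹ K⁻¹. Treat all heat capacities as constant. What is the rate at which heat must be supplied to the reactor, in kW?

Extent of reaction ξ = 0.307 × 2320 = 712.24 mol/h
Reaction term: ξ·ΔH°_rxn = 712.24 × 74.1 = 52777 kJ/h
Sensible, feed 95.5→25 °C: -37455 kJ/h
Outlet flows (mol/h): A 1607.8, B 1424.5
Sensible, products 25→157 °C: 64432 kJ/h
Q = ΔH = 79753 kJ/h = 22.154 kW
Heat supplied = 22.154 kW

Q_in = 22.2 kW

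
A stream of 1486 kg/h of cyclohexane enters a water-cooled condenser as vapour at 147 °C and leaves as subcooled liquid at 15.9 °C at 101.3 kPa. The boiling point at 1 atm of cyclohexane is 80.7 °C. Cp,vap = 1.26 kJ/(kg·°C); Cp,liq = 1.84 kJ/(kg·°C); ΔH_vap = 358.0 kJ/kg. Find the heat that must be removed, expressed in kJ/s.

Q_c = 231 kJ/s

vapour 147→80.7 °C: -83.538 kJ/kg
condensation at 80.7 °C: -358 kJ/kg
liquid 80.7→15.9 °C: -119.23 kJ/kg
Δh = -83.538 + -358 + -119.23 = -560.77 kJ/kg
Q = ṁ·Δh = 1486 kg/h × -560.77 kJ/kg = -833300 kJ/h
|Q| = 231.47 kW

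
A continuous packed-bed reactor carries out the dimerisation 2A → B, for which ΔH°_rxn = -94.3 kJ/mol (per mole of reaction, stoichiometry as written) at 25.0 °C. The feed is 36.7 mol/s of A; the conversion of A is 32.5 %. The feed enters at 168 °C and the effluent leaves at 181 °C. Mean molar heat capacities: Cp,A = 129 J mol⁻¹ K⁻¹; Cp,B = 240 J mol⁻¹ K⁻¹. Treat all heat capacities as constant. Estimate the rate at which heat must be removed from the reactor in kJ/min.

Extent of reaction ξ = 0.325 × 36.7 / 2 = 5.9638 mol/s
Reaction term: ξ·ΔH°_rxn = 5.9638 × -94.3 = -562.38 kJ/s
Sensible, feed 168→25 °C: -677 kJ/s
Outlet flows (mol/s): A 24.773, B 5.9638
Sensible, products 25→181 °C: 721.8 kJ/s
Q = ΔH = -517.58 kJ/s = -517.58 kW
Heat removed = 31055 kJ/min

Q_out = 31100 kJ/min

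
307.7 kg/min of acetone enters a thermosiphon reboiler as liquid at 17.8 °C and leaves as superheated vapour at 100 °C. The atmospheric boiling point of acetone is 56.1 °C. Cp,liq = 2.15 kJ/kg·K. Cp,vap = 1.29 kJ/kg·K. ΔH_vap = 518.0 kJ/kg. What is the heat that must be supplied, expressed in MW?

liquid 17.8→56.1 °C: 82.345 kJ/kg
vaporisation at 56.1 °C: 518 kJ/kg
vapour 56.1→100 °C: 56.631 kJ/kg
Δh = 82.345 + 518 + 56.631 = 656.98 kJ/kg
Q = ṁ·Δh = 307.7 kg/min × 656.98 kJ/kg = 202150 kJ/min
|Q| = 3369.2 kW = 3.3692 MW

Q = 3.37 MW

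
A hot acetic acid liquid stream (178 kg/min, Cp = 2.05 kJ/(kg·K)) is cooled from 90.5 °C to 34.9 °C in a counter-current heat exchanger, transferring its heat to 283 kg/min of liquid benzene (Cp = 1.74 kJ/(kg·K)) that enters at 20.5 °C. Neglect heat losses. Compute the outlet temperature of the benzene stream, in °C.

Heat released by hot stream: Q = 178 × 2.05 × (90.5 − 34.9) = 20288 kJ/min
Energy balance on cold side (adiabatic exchanger): Q = ṁ_c·Cp_c·(T_c,out − T_c,in)
T_c,out = 20.5 + 20288/(283 × 1.74) = 61.701 °C

T_c,out = 61.7 °C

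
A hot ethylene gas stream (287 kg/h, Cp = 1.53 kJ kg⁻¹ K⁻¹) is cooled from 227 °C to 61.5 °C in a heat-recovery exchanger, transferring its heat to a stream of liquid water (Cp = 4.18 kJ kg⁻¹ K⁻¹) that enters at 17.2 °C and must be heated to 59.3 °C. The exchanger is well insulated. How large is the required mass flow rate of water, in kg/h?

ṁ_c = 413 kg/h

Heat released by hot stream: Q = 287 × 1.53 × (227 − 61.5) = 72673 kJ/h
Energy balance on cold side (adiabatic exchanger): Q = ṁ_c·Cp_c·(T_c,out − T_c,in)
ṁ_c = 72673 / [4.18 × (59.3 − 17.2)] = 412.96 kg/h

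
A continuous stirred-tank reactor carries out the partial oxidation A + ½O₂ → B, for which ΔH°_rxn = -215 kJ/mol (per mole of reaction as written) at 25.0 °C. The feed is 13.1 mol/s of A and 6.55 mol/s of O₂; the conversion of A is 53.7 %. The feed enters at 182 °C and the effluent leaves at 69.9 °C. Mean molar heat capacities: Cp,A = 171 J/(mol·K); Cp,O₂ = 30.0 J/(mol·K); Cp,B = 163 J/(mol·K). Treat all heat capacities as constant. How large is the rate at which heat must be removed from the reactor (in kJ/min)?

Extent of reaction ξ = 0.537 × 13.1 = 7.0347 mol/s
Reaction term: ξ·ΔH°_rxn = 7.0347 × -215 = -1512.5 kJ/s
Sensible, feed 182→25 °C: -382.55 kJ/s
Outlet flows (mol/s): A 6.0653, O₂ 3.0326, B 7.0347
Sensible, products 25→69.9 °C: 102.14 kJ/s
Q = ΔH = -1792.9 kJ/s = -1792.9 kW
Heat removed = 107570 kJ/min

Q_out = 108000 kJ/min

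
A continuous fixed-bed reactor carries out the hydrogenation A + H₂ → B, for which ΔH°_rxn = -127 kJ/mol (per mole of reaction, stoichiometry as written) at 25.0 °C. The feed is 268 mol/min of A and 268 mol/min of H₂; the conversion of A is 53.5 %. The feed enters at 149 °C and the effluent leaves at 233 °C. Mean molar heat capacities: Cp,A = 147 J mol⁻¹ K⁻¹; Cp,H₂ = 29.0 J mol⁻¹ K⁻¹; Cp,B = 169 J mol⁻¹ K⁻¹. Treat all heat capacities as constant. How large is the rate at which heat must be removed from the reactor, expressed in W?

Extent of reaction ξ = 0.535 × 268 = 143.38 mol/min
Reaction term: ξ·ΔH°_rxn = 143.38 × -127 = -18209 kJ/min
Sensible, feed 149→25 °C: -5848.8 kJ/min
Outlet flows (mol/min): A 124.62, H₂ 124.62, B 143.38
Sensible, products 25→233 °C: 9602.2 kJ/min
Q = ΔH = -14456 kJ/min = -240.93 kW
Heat removed = 240930 W

Q_out = 241000 W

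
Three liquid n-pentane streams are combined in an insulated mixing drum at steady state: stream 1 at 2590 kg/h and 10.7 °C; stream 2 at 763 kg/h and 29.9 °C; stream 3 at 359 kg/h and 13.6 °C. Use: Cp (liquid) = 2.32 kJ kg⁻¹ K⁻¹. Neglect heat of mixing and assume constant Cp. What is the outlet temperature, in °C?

No heat crosses the boundary, so H_out = H_in.
T_out = Σ ṁᵢCp,ᵢTᵢ / Σ ṁᵢCp,ᵢ
      = 128550 / 8611.8 = 14.927 °C

T_out = 14.9 °C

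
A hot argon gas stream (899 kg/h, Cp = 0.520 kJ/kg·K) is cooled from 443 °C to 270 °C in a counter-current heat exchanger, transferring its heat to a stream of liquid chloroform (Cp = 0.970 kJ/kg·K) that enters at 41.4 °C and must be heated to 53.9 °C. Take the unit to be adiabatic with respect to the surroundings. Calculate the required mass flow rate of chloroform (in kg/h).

ṁ_c = 6670 kg/h

Heat released by hot stream: Q = 899 × 0.520 × (443 − 270) = 80874 kJ/h
Energy balance on cold side (adiabatic exchanger): Q = ṁ_c·Cp_c·(T_c,out − T_c,in)
ṁ_c = 80874 / [0.970 × (53.9 − 41.4)] = 6670 kg/h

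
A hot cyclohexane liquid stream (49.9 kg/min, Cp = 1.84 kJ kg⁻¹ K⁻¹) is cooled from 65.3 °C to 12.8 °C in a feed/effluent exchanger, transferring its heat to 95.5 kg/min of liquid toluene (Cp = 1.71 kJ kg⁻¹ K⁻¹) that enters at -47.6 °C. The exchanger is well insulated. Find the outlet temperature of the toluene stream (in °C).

T_c,out = -18.1 °C

Heat released by hot stream: Q = 49.9 × 1.84 × (65.3 − 12.8) = 4820.3 kJ/min
Energy balance on cold side (adiabatic exchanger): Q = ṁ_c·Cp_c·(T_c,out − T_c,in)
T_c,out = -47.6 + 4820.3/(95.5 × 1.71) = -18.083 °C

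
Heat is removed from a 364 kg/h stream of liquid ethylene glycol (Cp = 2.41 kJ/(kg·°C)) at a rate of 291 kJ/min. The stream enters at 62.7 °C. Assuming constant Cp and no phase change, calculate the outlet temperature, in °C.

Q = 291 kJ/min = 17460 kJ/h
ΔT = Q/(ṁ·Cp) = 17460/(364×2.41) = 19.903 K
T_out = 62.7 − 19.903 = 42.797 °C

T_out = 42.8 °C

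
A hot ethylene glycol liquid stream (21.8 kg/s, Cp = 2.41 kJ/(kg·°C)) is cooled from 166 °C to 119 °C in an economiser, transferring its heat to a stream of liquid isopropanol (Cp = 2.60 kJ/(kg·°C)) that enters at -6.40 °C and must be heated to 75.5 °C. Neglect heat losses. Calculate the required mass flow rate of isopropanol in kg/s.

Heat released by hot stream: Q = 21.8 × 2.41 × (166 − 119) = 2469.3 kJ/s
Energy balance on cold side (adiabatic exchanger): Q = ṁ_c·Cp_c·(T_c,out − T_c,in)
ṁ_c = 2469.3 / [2.60 × (75.5 − -6.40)] = 11.596 kg/s

ṁ_c = 11.6 kg/s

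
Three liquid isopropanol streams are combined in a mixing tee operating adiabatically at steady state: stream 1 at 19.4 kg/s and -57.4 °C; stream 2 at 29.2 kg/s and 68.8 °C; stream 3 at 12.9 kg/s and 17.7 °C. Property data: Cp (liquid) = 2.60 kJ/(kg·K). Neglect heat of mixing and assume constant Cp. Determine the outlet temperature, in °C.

No heat crosses the boundary, so H_out = H_in.
Σ ṁᵢCp,ᵢTᵢ = 19.4×2.60×-57.4 + 29.2×2.60×68.8 + 12.9×2.60×17.7 = 2921.7
Σ ṁᵢCp,ᵢ = 19.4×2.60 + 29.2×2.60 + 12.9×2.60 = 159.9
T_out = 2921.7 / 159.9 = 18.272 °C

T_out = 18.3 °C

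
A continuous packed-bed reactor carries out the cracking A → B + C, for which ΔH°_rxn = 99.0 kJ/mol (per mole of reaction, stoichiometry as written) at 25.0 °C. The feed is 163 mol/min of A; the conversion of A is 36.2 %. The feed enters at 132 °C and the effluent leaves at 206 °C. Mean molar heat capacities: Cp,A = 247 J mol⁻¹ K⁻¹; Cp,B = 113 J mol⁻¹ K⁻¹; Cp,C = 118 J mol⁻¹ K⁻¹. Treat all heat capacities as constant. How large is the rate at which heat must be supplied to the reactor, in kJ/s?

Extent of reaction ξ = 0.362 × 163 = 59.006 mol/min
Reaction term: ξ·ΔH°_rxn = 59.006 × 99.0 = 5841.6 kJ/min
Sensible, feed 132→25 °C: -4307.9 kJ/min
Outlet flows (mol/min): A 103.99, B 59.006, C 59.006
Sensible, products 25→206 °C: 7116.4 kJ/min
Q = ΔH = 8650 kJ/min = 144.17 kW
Heat supplied = 144.17 kJ/s

Q_in = 144 kJ/s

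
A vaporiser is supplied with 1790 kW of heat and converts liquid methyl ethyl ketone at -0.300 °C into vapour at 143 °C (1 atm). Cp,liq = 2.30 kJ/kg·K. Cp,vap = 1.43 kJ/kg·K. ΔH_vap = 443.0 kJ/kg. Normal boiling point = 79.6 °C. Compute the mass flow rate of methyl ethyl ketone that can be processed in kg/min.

ṁ = 150 kg/min

Δh = 2.30×(79.6−-0.300) + 443.0 + 1.43×(143−79.6) = 717.43 kJ/kg
Q = 1790 kW = 1790 kJ/s = 107400 kJ/min
ṁ = Q/Δh = 107400 / 717.43 = 149.7 kg/min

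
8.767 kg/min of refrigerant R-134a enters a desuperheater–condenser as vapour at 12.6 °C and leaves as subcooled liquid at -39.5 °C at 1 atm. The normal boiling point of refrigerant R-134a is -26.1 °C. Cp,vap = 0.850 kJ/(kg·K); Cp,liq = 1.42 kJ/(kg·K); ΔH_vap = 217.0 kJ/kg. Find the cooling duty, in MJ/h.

Q_c = 141 MJ/h

vapour 12.6→-26.1 °C: -32.895 kJ/kg
condensation at -26.1 °C: -217 kJ/kg
liquid -26.1→-39.5 °C: -19.028 kJ/kg
Δh = -32.895 + -217 + -19.028 = -268.92 kJ/kg
Q = ṁ·Δh = 8.767 kg/min × -268.92 kJ/kg = -2357.6 kJ/min
|Q| = 39.294 kW = 141.46 MJ/h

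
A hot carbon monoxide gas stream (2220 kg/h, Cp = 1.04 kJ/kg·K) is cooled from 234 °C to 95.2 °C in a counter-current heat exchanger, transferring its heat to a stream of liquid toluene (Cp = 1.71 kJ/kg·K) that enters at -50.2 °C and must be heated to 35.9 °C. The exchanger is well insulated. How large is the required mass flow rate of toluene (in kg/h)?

Heat released by hot stream: Q = 2220 × 1.04 × (234 − 95.2) = 320460 kJ/h
Energy balance on cold side (adiabatic exchanger): Q = ṁ_c·Cp_c·(T_c,out − T_c,in)
ṁ_c = 320460 / [1.71 × (35.9 − -50.2)] = 2176.6 kg/h

ṁ_c = 2180 kg/h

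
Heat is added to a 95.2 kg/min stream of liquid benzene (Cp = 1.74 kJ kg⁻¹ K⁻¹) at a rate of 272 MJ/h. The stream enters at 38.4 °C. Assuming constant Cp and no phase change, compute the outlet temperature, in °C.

T_out = 65.8 °C

Q = 272 MJ/h = 4533.3 kJ/min
ΔT = Q/(ṁ·Cp) = 4533.3/(95.2×1.74) = 27.367 K
T_out = 38.4 + 27.367 = 65.767 °C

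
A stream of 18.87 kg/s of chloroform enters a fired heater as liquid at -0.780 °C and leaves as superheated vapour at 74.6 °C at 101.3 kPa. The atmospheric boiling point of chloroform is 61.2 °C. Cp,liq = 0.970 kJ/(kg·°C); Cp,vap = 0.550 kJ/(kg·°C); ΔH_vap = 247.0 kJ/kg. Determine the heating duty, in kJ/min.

Q = 356000 kJ/min

liquid -0.780→61.2 °C: 60.121 kJ/kg
vaporisation at 61.2 °C: 247 kJ/kg
vapour 61.2→74.6 °C: 7.37 kJ/kg
Δh = 60.121 + 247 + 7.37 = 314.49 kJ/kg
Q = ṁ·Δh = 18.87 kg/s × 314.49 kJ/kg = 5934.4 kJ/s
|Q| = 5934.4 kW = 356070 kJ/min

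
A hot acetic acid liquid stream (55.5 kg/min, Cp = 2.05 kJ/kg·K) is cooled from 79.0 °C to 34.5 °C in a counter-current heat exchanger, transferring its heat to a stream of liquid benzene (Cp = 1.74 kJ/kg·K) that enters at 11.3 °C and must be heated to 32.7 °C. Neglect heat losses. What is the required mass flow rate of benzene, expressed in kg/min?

ṁ_c = 136 kg/min

Heat released by hot stream: Q = 55.5 × 2.05 × (79.0 − 34.5) = 5063 kJ/min
Energy balance on cold side (adiabatic exchanger): Q = ṁ_c·Cp_c·(T_c,out − T_c,in)
ṁ_c = 5063 / [1.74 × (32.7 − 11.3)] = 135.97 kg/min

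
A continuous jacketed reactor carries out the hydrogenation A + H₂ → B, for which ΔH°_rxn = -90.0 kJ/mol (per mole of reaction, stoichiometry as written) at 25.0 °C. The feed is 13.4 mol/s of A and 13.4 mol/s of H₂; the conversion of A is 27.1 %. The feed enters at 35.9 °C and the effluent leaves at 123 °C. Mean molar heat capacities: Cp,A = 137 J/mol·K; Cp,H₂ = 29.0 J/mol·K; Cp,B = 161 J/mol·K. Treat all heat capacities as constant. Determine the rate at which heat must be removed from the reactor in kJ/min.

Extent of reaction ξ = 0.271 × 13.4 = 3.6314 mol/s
Reaction term: ξ·ΔH°_rxn = 3.6314 × -90.0 = -326.83 kJ/s
Sensible, feed 35.9→25 °C: -24.246 kJ/s
Outlet flows (mol/s): A 9.7686, H₂ 9.7686, B 3.6314
Sensible, products 25→123 °C: 216.21 kJ/s
Q = ΔH = -134.86 kJ/s = -134.86 kW
Heat removed = 8091.6 kJ/min

Q_out = 8090 kJ/min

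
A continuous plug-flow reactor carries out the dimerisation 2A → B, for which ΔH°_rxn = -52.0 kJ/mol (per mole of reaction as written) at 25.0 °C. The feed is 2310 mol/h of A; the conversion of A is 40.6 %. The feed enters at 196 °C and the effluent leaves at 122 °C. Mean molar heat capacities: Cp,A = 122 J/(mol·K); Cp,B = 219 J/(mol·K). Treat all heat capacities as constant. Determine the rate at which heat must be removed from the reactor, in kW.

Q_out = 12.9 kW

Extent of reaction ξ = 0.406 × 2310 / 2 = 468.93 mol/h
Reaction term: ξ·ΔH°_rxn = 468.93 × -52.0 = -24384 kJ/h
Sensible, feed 196→25 °C: -48191 kJ/h
Outlet flows (mol/h): A 1372.1, B 468.93
Sensible, products 25→122 °C: 26199 kJ/h
Q = ΔH = -46376 kJ/h = -12.882 kW
Heat removed = 12.882 kW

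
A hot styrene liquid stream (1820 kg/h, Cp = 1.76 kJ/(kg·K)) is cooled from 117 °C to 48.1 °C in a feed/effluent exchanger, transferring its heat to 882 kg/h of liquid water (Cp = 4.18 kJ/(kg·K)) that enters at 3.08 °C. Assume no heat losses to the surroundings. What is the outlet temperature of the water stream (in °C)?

T_c,out = 62.9 °C

Heat released by hot stream: Q = 1820 × 1.76 × (117 − 48.1) = 220700 kJ/h
Energy balance on cold side (adiabatic exchanger): Q = ṁ_c·Cp_c·(T_c,out − T_c,in)
T_c,out = 3.08 + 220700/(882 × 4.18) = 62.943 °C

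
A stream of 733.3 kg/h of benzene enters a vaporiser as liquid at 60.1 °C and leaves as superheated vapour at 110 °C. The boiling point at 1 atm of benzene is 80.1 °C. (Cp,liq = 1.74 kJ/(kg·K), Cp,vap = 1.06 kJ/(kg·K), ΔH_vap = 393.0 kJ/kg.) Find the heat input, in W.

Q = 93600 W

liquid 60.1→80.1 °C: 34.8 kJ/kg
vaporisation at 80.1 °C: 393 kJ/kg
vapour 80.1→110 °C: 31.694 kJ/kg
Δh = 34.8 + 393 + 31.694 = 459.49 kJ/kg
Q = ṁ·Δh = 733.3 kg/h × 459.49 kJ/kg = 336950 kJ/h
|Q| = 93.596 kW = 93596 W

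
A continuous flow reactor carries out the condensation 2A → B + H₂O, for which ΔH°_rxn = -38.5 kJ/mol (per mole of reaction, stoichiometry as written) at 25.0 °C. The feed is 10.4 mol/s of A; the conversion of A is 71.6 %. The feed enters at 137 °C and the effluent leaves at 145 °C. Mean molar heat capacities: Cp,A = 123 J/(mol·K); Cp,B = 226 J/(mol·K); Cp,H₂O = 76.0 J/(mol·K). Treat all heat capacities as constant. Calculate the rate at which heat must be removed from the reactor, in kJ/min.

Extent of reaction ξ = 0.716 × 10.4 / 2 = 3.7232 mol/s
Reaction term: ξ·ΔH°_rxn = 3.7232 × -38.5 = -143.34 kJ/s
Sensible, feed 137→25 °C: -143.27 kJ/s
Outlet flows (mol/s): A 2.9536, B 3.7232, H₂O 3.7232
Sensible, products 25→145 °C: 178.52 kJ/s
Q = ΔH = -108.09 kJ/s = -108.09 kW
Heat removed = 6485.4 kJ/min

Q_out = 6490 kJ/min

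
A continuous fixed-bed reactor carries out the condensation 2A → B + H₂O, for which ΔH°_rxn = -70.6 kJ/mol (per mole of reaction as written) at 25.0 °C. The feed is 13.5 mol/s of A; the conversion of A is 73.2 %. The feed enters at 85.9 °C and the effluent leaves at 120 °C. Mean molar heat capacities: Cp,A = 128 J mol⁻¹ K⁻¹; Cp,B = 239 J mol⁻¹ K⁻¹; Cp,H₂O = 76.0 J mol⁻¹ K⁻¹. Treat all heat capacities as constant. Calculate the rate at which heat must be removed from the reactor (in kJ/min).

Q_out = 15700 kJ/min

Extent of reaction ξ = 0.732 × 13.5 / 2 = 4.941 mol/s
Reaction term: ξ·ΔH°_rxn = 4.941 × -70.6 = -348.83 kJ/s
Sensible, feed 85.9→25 °C: -105.24 kJ/s
Outlet flows (mol/s): A 3.618, B 4.941, H₂O 4.941
Sensible, products 25→120 °C: 191.85 kJ/s
Q = ΔH = -262.22 kJ/s = -262.22 kW
Heat removed = 15733 kJ/min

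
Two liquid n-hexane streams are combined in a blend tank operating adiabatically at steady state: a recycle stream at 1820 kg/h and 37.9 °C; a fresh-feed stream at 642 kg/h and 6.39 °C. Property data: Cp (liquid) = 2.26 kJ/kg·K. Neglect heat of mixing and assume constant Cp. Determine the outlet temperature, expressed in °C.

T_out = 29.7 °C

Adiabatic, steady state ⇒ Σ ṁᵢCp,ᵢ(T_out − Tᵢ) = 0
Σ ṁᵢCp,ᵢTᵢ = 1820×2.26×37.9 + 642×2.26×6.39 = 165160
Σ ṁᵢCp,ᵢ = 1820×2.26 + 642×2.26 = 5564.1
T_out = 165160 / 5564.1 = 29.683 °C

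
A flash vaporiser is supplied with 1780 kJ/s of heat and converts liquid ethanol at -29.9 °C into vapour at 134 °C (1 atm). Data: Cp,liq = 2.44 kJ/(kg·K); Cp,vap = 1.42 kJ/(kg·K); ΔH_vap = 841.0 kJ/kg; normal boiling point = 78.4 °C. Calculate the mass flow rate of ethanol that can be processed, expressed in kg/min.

ṁ = 90.2 kg/min

Δh = 2.44×(78.4−-29.9) + 841.0 + 1.42×(134−78.4) = 1184.2 kJ/kg
Q = 1780 kJ/s = 1780 kJ/s = 106800 kJ/min
ṁ = Q/Δh = 106800 / 1184.2 = 90.187 kg/min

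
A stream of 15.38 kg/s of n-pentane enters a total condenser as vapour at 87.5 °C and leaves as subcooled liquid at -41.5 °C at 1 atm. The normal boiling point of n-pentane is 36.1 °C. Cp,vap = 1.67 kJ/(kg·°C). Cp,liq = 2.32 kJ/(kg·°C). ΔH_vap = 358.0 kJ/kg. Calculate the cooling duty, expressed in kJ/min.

Q_c = 576000 kJ/min

vapour 87.5→36.1 °C: -85.838 kJ/kg
condensation at 36.1 °C: -358 kJ/kg
liquid 36.1→-41.5 °C: -180.03 kJ/kg
Δh = -85.838 + -358 + -180.03 = -623.87 kJ/kg
Q = ṁ·Δh = 15.38 kg/s × -623.87 kJ/kg = -9595.1 kJ/s
|Q| = 9595.1 kW = 575710 kJ/min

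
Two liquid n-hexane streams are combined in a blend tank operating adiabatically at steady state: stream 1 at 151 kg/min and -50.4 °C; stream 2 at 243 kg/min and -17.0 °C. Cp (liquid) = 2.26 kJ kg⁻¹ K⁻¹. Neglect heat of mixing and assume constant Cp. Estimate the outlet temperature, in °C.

T_out = -29.8 °C

Energy balance with Q = 0: Σ ṁᵢCp,ᵢ(T_out − Tᵢ) = 0
Σ ṁᵢCp,ᵢTᵢ = 151×2.26×-50.4 + 243×2.26×-17.0 = -26536
Σ ṁᵢCp,ᵢ = 151×2.26 + 243×2.26 = 890.44
T_out = -26536 / 890.44 = -29.801 °C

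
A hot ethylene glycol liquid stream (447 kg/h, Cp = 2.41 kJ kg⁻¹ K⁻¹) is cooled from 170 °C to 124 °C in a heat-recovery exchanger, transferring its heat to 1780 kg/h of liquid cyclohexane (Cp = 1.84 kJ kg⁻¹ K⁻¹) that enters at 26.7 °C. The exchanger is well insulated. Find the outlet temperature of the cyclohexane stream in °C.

T_c,out = 41.8 °C

Heat released by hot stream: Q = 447 × 2.41 × (170 − 124) = 49554 kJ/h
Energy balance on cold side (adiabatic exchanger): Q = ṁ_c·Cp_c·(T_c,out − T_c,in)
T_c,out = 26.7 + 49554/(1780 × 1.84) = 41.83 °C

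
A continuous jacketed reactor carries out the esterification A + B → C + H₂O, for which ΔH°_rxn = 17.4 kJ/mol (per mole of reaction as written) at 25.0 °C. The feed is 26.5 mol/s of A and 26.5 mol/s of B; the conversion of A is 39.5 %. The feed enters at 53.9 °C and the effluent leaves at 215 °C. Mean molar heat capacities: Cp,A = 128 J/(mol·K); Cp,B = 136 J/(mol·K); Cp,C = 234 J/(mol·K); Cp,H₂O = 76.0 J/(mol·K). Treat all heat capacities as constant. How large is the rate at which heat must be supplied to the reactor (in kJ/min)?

Extent of reaction ξ = 0.395 × 26.5 = 10.468 mol/s
Reaction term: ξ·ΔH°_rxn = 10.468 × 17.4 = 182.13 kJ/s
Sensible, feed 53.9→25 °C: -202.18 kJ/s
Outlet flows (mol/s): A 16.032, B 16.032, C 10.468, H₂O 10.468
Sensible, products 25→215 °C: 1420.7 kJ/s
Q = ΔH = 1400.7 kJ/s = 1400.7 kW
Heat supplied = 84041 kJ/min

Q_in = 84000 kJ/min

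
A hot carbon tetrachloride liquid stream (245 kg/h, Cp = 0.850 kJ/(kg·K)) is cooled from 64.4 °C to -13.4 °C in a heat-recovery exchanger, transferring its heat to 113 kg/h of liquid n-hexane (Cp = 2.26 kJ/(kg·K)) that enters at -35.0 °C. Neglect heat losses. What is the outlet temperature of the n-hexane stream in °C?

Heat released by hot stream: Q = 245 × 0.850 × (64.4 − -13.4) = 16202 kJ/h
Energy balance on cold side (adiabatic exchanger): Q = ṁ_c·Cp_c·(T_c,out − T_c,in)
T_c,out = -35.0 + 16202/(113 × 2.26) = 28.442 °C

T_c,out = 28.4 °C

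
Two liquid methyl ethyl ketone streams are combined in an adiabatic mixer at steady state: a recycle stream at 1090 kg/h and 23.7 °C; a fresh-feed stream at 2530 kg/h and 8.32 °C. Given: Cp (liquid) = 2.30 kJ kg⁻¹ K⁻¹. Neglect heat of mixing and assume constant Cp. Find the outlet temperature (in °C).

T_out = 13.0 °C

Energy balance with Q = 0: Σ ṁᵢCp,ᵢ(T_out − Tᵢ) = 0
Σ ṁᵢCp,ᵢTᵢ = 1090×2.30×23.7 + 2530×2.30×8.32 = 107830
Σ ṁᵢCp,ᵢ = 1090×2.30 + 2530×2.30 = 8326
T_out = 107830 / 8326 = 12.951 °C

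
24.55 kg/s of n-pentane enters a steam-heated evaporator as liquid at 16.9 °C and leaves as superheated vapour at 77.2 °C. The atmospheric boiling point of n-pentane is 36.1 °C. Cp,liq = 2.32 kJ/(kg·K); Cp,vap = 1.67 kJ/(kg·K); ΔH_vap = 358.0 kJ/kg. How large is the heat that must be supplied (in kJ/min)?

Q = 694000 kJ/min

liquid 16.9→36.1 °C: 44.544 kJ/kg
vaporisation at 36.1 °C: 358 kJ/kg
vapour 36.1→77.2 °C: 68.637 kJ/kg
Δh = 44.544 + 358 + 68.637 = 471.18 kJ/kg
Q = ṁ·Δh = 24.55 kg/s × 471.18 kJ/kg = 11567 kJ/s
|Q| = 11567 kW = 694050 kJ/min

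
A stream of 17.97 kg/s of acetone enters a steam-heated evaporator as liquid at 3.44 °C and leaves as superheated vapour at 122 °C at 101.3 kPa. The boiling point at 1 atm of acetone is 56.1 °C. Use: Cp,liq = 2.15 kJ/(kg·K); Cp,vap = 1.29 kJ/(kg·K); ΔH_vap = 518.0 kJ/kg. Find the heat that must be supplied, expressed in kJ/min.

Q = 772000 kJ/min

liquid 3.44→56.1 °C: 113.22 kJ/kg
vaporisation at 56.1 °C: 518 kJ/kg
vapour 56.1→122 °C: 85.011 kJ/kg
Δh = 113.22 + 518 + 85.011 = 716.23 kJ/kg
Q = ṁ·Δh = 17.97 kg/s × 716.23 kJ/kg = 12871 kJ/s
|Q| = 12871 kW = 772240 kJ/min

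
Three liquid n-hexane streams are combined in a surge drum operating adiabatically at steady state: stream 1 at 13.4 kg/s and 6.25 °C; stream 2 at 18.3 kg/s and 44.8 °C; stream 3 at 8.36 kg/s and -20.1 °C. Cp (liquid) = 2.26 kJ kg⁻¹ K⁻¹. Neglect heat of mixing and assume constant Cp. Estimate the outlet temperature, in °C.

Energy balance with Q = 0: Σ ṁᵢCp,ᵢ(T_out − Tᵢ) = 0
Σ ṁᵢCp,ᵢTᵢ = 13.4×2.26×6.25 + 18.3×2.26×44.8 + 8.36×2.26×-20.1 = 1662.4
Σ ṁᵢCp,ᵢ = 13.4×2.26 + 18.3×2.26 + 8.36×2.26 = 90.536
T_out = 1662.4 / 90.536 = 18.361 °C

T_out = 18.4 °C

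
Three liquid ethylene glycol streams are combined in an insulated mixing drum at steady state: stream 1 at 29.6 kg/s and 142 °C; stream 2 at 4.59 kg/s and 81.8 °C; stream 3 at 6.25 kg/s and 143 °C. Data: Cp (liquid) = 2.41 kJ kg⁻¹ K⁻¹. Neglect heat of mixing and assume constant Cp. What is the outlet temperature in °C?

Adiabatic, steady state ⇒ Σ ṁᵢCp,ᵢ(T_out − Tᵢ) = 0
T_out = Σ ṁᵢCp,ᵢTᵢ / Σ ṁᵢCp,ᵢ
      = 13189 / 97.46 = 135.32 °C

T_out = 135 °C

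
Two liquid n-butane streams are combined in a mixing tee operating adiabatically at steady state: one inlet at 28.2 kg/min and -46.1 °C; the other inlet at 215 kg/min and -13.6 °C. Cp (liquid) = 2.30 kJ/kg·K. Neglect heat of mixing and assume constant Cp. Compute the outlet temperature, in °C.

T_out = -17.4 °C

No heat crosses the boundary, so H_out = H_in.
T_out = Σ ṁᵢCp,ᵢTᵢ / Σ ṁᵢCp,ᵢ
      = -9715.2 / 559.36 = -17.369 °C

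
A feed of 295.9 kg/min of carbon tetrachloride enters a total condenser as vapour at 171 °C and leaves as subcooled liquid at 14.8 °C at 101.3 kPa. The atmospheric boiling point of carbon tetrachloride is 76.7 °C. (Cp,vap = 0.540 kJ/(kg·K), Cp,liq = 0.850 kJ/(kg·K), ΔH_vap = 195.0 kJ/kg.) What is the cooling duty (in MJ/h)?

vapour 171→76.7 °C: -50.922 kJ/kg
condensation at 76.7 °C: -195 kJ/kg
liquid 76.7→14.8 °C: -52.615 kJ/kg
Δh = -50.922 + -195 + -52.615 = -298.54 kJ/kg
Q = ṁ·Δh = 295.9 kg/min × -298.54 kJ/kg = -88337 kJ/min
|Q| = 1472.3 kW = 5300.2 MJ/h

Q_c = 5300 MJ/h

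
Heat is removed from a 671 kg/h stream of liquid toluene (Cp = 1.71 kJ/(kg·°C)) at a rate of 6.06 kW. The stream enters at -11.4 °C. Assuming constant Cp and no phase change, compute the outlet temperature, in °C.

Q = 6.06 kW = 21816 kJ/h
ΔT = Q/(ṁ·Cp) = 21816/(671×1.71) = 19.013 K
T_out = -11.4 − 19.013 = -30.413 °C

T_out = -30.4 °C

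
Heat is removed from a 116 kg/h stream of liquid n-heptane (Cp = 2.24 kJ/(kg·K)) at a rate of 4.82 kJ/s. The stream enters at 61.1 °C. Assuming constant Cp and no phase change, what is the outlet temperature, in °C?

Q = 4.82 kJ/s = 17352 kJ/h
ΔT = Q/(ṁ·Cp) = 17352/(116×2.24) = 66.78 K
T_out = 61.1 − 66.78 = -5.6796 °C

T_out = -5.68 °C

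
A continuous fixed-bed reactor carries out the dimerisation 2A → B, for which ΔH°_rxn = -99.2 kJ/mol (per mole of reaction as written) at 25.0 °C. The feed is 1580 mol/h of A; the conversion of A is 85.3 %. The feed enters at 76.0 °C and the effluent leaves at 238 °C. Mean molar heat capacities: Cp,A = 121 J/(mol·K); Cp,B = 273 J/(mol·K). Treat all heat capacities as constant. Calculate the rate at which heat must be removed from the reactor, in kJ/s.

Q_out = 8.73 kJ/s

Extent of reaction ξ = 0.853 × 1580 / 2 = 673.87 mol/h
Reaction term: ξ·ΔH°_rxn = 673.87 × -99.2 = -66848 kJ/h
Sensible, feed 76.0→25 °C: -9750.2 kJ/h
Outlet flows (mol/h): A 232.26, B 673.87
Sensible, products 25→238 °C: 45171 kJ/h
Q = ΔH = -31427 kJ/h = -8.7298 kW
Heat removed = 8.7298 kJ/s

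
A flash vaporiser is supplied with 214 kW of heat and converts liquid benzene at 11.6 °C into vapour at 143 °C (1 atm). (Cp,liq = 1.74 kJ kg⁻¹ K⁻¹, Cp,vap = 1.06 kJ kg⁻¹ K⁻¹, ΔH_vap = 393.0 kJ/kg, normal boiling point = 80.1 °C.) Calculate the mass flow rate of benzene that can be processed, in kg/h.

ṁ = 1330 kg/h

Δh = 1.74×(80.1−11.6) + 393.0 + 1.06×(143−80.1) = 578.86 kJ/kg
Q = 214 kW = 214 kJ/s = 770400 kJ/h
ṁ = Q/Δh = 770400 / 578.86 = 1330.9 kg/h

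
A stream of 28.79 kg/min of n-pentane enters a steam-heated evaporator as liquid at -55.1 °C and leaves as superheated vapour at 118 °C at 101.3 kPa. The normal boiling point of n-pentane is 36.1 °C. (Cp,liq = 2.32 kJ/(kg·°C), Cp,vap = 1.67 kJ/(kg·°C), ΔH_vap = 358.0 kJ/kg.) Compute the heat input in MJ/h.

liquid -55.1→36.1 °C: 211.58 kJ/kg
vaporisation at 36.1 °C: 358 kJ/kg
vapour 36.1→118 °C: 136.77 kJ/kg
Δh = 211.58 + 358 + 136.77 = 706.36 kJ/kg
Q = ṁ·Δh = 28.79 kg/min × 706.36 kJ/kg = 20336 kJ/min
|Q| = 338.93 kW = 1220.2 MJ/h

Q = 1220 MJ/h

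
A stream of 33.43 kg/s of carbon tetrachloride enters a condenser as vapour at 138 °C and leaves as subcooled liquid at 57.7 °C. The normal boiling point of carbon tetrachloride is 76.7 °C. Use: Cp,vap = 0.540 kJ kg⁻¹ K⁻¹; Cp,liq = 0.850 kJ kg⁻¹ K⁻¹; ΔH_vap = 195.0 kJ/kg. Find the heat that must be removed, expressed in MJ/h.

Q_c = 29400 MJ/h

vapour 138→76.7 °C: -33.102 kJ/kg
condensation at 76.7 °C: -195 kJ/kg
liquid 76.7→57.7 °C: -16.15 kJ/kg
Δh = -33.102 + -195 + -16.15 = -244.25 kJ/kg
Q = ṁ·Δh = 33.43 kg/s × -244.25 kJ/kg = -8165.3 kJ/s
|Q| = 8165.3 kW = 29395 MJ/h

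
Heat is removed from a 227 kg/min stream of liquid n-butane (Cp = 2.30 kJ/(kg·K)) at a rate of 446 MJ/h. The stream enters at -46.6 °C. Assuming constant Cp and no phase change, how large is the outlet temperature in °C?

T_out = -60.8 °C

Q = 446 MJ/h = 7433.3 kJ/min
ΔT = Q/(ṁ·Cp) = 7433.3/(227×2.30) = 14.237 K
T_out = -46.6 − 14.237 = -60.837 °C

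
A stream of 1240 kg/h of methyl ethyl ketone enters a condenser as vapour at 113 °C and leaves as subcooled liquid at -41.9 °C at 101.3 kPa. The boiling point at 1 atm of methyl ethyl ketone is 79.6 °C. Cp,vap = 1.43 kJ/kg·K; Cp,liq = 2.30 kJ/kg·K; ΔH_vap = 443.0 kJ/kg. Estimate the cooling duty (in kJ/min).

Q_c = 15900 kJ/min

vapour 113→79.6 °C: -47.762 kJ/kg
condensation at 79.6 °C: -443 kJ/kg
liquid 79.6→-41.9 °C: -279.45 kJ/kg
Δh = -47.762 + -443 + -279.45 = -770.21 kJ/kg
Q = ṁ·Δh = 1240 kg/h × -770.21 kJ/kg = -955060 kJ/h
|Q| = 265.3 kW = 15918 kJ/min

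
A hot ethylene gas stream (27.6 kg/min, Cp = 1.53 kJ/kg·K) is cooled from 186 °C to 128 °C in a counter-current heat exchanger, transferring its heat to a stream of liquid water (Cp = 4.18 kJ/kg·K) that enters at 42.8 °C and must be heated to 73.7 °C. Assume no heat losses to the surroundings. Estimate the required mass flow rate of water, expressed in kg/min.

ṁ_c = 19.0 kg/min

Heat released by hot stream: Q = 27.6 × 1.53 × (186 − 128) = 2449.2 kJ/min
Energy balance on cold side (adiabatic exchanger): Q = ṁ_c·Cp_c·(T_c,out − T_c,in)
ṁ_c = 2449.2 / [4.18 × (73.7 − 42.8)] = 18.962 kg/min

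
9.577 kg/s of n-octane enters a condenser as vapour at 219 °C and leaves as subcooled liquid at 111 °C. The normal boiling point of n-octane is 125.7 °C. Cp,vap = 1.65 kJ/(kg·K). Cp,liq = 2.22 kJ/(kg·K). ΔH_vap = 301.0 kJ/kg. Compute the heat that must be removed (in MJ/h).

Q_c = 16800 MJ/h

vapour 219→125.7 °C: -153.94 kJ/kg
condensation at 125.7 °C: -301 kJ/kg
liquid 125.7→111 °C: -32.634 kJ/kg
Δh = -153.94 + -301 + -32.634 = -487.58 kJ/kg
Q = ṁ·Δh = 9.577 kg/s × -487.58 kJ/kg = -4669.5 kJ/s
|Q| = 4669.5 kW = 16810 MJ/h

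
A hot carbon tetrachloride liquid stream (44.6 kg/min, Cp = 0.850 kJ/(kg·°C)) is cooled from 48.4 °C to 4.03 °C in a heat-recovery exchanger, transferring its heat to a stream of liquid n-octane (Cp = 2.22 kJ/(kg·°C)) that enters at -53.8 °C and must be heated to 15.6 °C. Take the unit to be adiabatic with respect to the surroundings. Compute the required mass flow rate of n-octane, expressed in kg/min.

Heat released by hot stream: Q = 44.6 × 0.850 × (48.4 − 4.03) = 1682.1 kJ/min
Energy balance on cold side (adiabatic exchanger): Q = ṁ_c·Cp_c·(T_c,out − T_c,in)
ṁ_c = 1682.1 / [2.22 × (15.6 − -53.8)] = 10.918 kg/min

ṁ_c = 10.9 kg/min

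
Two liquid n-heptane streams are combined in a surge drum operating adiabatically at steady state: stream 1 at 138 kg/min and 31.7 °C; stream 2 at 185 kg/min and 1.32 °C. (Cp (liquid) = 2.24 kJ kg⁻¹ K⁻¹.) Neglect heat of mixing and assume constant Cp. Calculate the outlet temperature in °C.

No heat crosses the boundary, so H_out = H_in.
Σ ṁᵢCp,ᵢTᵢ = 138×2.24×31.7 + 185×2.24×1.32 = 10346
Σ ṁᵢCp,ᵢ = 138×2.24 + 185×2.24 = 723.52
T_out = 10346 / 723.52 = 14.3 °C

T_out = 14.3 °C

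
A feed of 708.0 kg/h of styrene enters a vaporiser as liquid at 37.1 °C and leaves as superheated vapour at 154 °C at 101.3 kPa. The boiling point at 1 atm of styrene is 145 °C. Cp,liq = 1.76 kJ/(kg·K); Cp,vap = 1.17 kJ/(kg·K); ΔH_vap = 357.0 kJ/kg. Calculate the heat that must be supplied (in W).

liquid 37.1→145 °C: 189.9 kJ/kg
vaporisation at 145 °C: 357 kJ/kg
vapour 145→154 °C: 10.53 kJ/kg
Δh = 189.9 + 357 + 10.53 = 557.43 kJ/kg
Q = ṁ·Δh = 708.0 kg/h × 557.43 kJ/kg = 394660 kJ/h
|Q| = 109.63 kW = 109630 W

Q = 110000 W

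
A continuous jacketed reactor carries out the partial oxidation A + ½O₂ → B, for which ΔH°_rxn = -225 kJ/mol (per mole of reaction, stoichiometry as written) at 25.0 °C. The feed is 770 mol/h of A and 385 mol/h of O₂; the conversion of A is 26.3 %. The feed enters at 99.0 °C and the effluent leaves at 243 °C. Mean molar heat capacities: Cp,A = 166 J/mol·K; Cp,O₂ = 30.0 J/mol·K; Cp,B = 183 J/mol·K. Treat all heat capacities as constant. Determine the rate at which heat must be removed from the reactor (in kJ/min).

Extent of reaction ξ = 0.263 × 770 = 202.51 mol/h
Reaction term: ξ·ΔH°_rxn = 202.51 × -225 = -45565 kJ/h
Sensible, feed 99.0→25 °C: -10313 kJ/h
Outlet flows (mol/h): A 567.49, O₂ 283.75, B 202.51
Sensible, products 25→243 °C: 30471 kJ/h
Q = ΔH = -25407 kJ/h = -7.0575 kW
Heat removed = 423.45 kJ/min

Q_out = 423 kJ/min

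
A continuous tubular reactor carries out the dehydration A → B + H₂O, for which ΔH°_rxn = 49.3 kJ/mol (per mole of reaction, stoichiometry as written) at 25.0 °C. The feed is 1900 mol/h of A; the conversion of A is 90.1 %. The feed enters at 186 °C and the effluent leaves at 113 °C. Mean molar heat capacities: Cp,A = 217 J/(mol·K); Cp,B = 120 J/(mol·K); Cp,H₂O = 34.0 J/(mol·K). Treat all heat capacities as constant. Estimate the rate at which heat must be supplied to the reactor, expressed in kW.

Q_in = 12.4 kW

Extent of reaction ξ = 0.901 × 1900 = 1711.9 mol/h
Reaction term: ξ·ΔH°_rxn = 1711.9 × 49.3 = 84397 kJ/h
Sensible, feed 186→25 °C: -66380 kJ/h
Outlet flows (mol/h): A 188.1, B 1711.9, H₂O 1711.9
Sensible, products 25→113 °C: 26792 kJ/h
Q = ΔH = 44808 kJ/h = 12.447 kW
Heat supplied = 12.447 kW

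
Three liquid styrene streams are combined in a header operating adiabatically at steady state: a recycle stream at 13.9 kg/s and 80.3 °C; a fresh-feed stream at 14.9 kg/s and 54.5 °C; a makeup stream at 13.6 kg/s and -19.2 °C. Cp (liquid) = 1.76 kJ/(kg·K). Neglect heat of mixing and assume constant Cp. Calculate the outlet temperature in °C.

T_out = 39.3 °C

No heat crosses the boundary, so H_out = H_in.
T_out = Σ ṁᵢCp,ᵢTᵢ / Σ ṁᵢCp,ᵢ
      = 2934.1 / 74.624 = 39.318 °C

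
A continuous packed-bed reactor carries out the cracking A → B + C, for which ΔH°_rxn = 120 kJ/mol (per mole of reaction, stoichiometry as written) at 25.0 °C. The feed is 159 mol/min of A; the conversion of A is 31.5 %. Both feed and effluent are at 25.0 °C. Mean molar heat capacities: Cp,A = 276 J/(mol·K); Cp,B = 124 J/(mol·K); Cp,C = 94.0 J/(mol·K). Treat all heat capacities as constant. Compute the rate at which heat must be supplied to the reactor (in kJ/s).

Extent of reaction ξ = 0.315 × 159 = 50.085 mol/min
Reaction term: ξ·ΔH°_rxn = 50.085 × 120 = 6010.2 kJ/min
Q = ΔH = 6010.2 kJ/min = 100.17 kW
Heat supplied = 100.17 kJ/s

Q_in = 100 kJ/s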